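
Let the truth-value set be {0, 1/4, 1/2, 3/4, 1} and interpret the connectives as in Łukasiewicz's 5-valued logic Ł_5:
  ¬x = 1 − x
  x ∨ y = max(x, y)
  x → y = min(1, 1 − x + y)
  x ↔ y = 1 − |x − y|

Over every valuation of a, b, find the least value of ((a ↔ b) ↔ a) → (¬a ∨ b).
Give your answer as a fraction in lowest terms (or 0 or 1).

1/2

Take a = 1/2, b = 0:
a ↔ b = 1/2 ↔ 0 = 1/2
(a ↔ b) ↔ a = 1/2 ↔ 1/2 = 1
¬a = ¬1/2 = 1/2
¬a ∨ b = 1/2 ∨ 0 = 1/2
((a ↔ b) ↔ a) → (¬a ∨ b) = 1 → 1/2 = 1/2
No assignment yields a value below 1/2, so this is the minimum.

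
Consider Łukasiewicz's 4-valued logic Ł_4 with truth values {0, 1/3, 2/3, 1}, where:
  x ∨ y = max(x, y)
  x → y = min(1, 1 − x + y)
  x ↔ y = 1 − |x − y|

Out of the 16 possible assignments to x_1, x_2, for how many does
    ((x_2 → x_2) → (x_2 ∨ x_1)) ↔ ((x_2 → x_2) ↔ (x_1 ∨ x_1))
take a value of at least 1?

x_1 = 0, x_2 = 0 ↦ 1  ≥
x_1 = 0, x_2 = 1/3 ↦ 2/3  <
x_1 = 0, x_2 = 2/3 ↦ 1/3  <
x_1 = 0, x_2 = 1 ↦ 0  <
x_1 = 1/3, x_2 = 0 ↦ 1  ≥
x_1 = 1/3, x_2 = 1/3 ↦ 1  ≥
x_1 = 1/3, x_2 = 2/3 ↦ 2/3  <
x_1 = 1/3, x_2 = 1 ↦ 1/3  <
x_1 = 2/3, x_2 = 0 ↦ 1  ≥
x_1 = 2/3, x_2 = 1/3 ↦ 1  ≥
x_1 = 2/3, x_2 = 2/3 ↦ 1  ≥
x_1 = 2/3, x_2 = 1 ↦ 2/3  <
x_1 = 1, x_2 = 0 ↦ 1  ≥
x_1 = 1, x_2 = 1/3 ↦ 1  ≥
x_1 = 1, x_2 = 2/3 ↦ 1  ≥
x_1 = 1, x_2 = 1 ↦ 1  ≥
So 10 of the 16 assignments meet the threshold.

10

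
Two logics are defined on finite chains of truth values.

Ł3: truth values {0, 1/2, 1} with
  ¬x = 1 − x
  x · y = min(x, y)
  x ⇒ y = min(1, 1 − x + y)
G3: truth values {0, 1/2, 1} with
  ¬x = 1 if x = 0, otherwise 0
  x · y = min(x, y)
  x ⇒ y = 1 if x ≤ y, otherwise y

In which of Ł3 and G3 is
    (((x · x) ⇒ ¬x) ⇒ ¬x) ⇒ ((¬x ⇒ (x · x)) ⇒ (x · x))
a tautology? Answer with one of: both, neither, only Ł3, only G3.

In Ł3: every assignment gives 1 — tautology.
In G3: at x = 1/2 the value is 1/2 — not a tautology.

only Ł3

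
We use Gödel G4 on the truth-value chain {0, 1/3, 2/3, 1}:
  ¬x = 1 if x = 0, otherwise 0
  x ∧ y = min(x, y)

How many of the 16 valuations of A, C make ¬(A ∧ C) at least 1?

7

A = 0, C = 0 ↦ 1  ≥
A = 0, C = 1/3 ↦ 1  ≥
A = 0, C = 2/3 ↦ 1  ≥
A = 0, C = 1 ↦ 1  ≥
A = 1/3, C = 0 ↦ 1  ≥
A = 1/3, C = 1/3 ↦ 0  <
A = 1/3, C = 2/3 ↦ 0  <
A = 1/3, C = 1 ↦ 0  <
A = 2/3, C = 0 ↦ 1  ≥
A = 2/3, C = 1/3 ↦ 0  <
A = 2/3, C = 2/3 ↦ 0  <
A = 2/3, C = 1 ↦ 0  <
A = 1, C = 0 ↦ 1  ≥
A = 1, C = 1/3 ↦ 0  <
A = 1, C = 2/3 ↦ 0  <
A = 1, C = 1 ↦ 0  <
So 7 of the 16 assignments meet the threshold.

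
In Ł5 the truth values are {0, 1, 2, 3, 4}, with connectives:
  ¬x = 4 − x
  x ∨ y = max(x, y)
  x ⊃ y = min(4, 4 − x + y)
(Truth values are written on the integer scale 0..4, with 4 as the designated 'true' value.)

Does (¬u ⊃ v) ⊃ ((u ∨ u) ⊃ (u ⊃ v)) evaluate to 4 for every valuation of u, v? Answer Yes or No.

Counterexample: take u = 3, v = 0.
¬u = ¬3 = 1
¬u ⊃ v = 1 ⊃ 0 = 3
u ∨ u = 3 ∨ 3 = 3
u ⊃ v = 3 ⊃ 0 = 1
(u ∨ u) ⊃ (u ⊃ v) = 3 ⊃ 1 = 2
(¬u ⊃ v) ⊃ ((u ∨ u) ⊃ (u ⊃ v)) = 3 ⊃ 2 = 3
This gives 3 ≠ 4.

No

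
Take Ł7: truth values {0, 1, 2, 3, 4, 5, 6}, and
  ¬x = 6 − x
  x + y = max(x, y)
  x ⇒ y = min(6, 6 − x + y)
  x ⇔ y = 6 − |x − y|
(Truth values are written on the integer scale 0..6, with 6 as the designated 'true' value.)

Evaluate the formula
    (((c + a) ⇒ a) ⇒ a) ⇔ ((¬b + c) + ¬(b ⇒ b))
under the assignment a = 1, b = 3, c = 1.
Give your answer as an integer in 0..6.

c + a = 1 + 1 = 1
(c + a) ⇒ a = 1 ⇒ 1 = 6
((c + a) ⇒ a) ⇒ a = 6 ⇒ 1 = 1
¬b = ¬3 = 3
¬b + c = 3 + 1 = 3
b ⇒ b = 3 ⇒ 3 = 6
¬(b ⇒ b) = ¬6 = 0
(¬b + c) + ¬(b ⇒ b) = 3 + 0 = 3
(((c + a) ⇒ a) ⇒ a) ⇔ ((¬b + c) + ¬(b ⇒ b)) = 1 ⇔ 3 = 4

4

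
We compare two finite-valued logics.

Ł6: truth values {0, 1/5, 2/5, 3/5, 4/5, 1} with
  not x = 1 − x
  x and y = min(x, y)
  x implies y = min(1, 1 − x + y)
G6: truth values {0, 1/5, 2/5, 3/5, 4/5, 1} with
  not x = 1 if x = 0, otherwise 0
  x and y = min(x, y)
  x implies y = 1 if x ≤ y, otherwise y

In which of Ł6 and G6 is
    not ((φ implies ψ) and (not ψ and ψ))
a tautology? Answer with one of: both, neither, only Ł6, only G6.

In Ł6: at φ = 0, ψ = 1/5 the value is 4/5 — not a tautology.
In G6: every assignment gives 1 — tautology.

only G6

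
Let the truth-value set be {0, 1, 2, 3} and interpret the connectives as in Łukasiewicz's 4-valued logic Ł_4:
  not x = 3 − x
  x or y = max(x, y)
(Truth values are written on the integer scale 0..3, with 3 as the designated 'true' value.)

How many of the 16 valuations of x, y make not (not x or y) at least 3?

1

x = 0, y = 0 ↦ 0  <
x = 0, y = 1 ↦ 0  <
x = 0, y = 2 ↦ 0  <
x = 0, y = 3 ↦ 0  <
x = 1, y = 0 ↦ 1  <
x = 1, y = 1 ↦ 1  <
x = 1, y = 2 ↦ 1  <
x = 1, y = 3 ↦ 0  <
x = 2, y = 0 ↦ 2  <
x = 2, y = 1 ↦ 2  <
x = 2, y = 2 ↦ 1  <
x = 2, y = 3 ↦ 0  <
x = 3, y = 0 ↦ 3  ≥
x = 3, y = 1 ↦ 2  <
x = 3, y = 2 ↦ 1  <
x = 3, y = 3 ↦ 0  <
So 1 of the 16 assignments meets the threshold.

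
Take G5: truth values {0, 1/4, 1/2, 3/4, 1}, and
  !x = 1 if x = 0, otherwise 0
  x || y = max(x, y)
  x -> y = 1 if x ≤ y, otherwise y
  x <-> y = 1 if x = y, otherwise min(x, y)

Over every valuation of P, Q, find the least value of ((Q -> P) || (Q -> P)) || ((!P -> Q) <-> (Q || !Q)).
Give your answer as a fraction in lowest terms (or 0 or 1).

Take P = 1/4, Q = 1/2:
Q -> P = 1/2 -> 1/4 = 1/4
Q -> P = 1/2 -> 1/4 = 1/4
(Q -> P) || (Q -> P) = 1/4 || 1/4 = 1/4
!P = !1/4 = 0
!P -> Q = 0 -> 1/2 = 1
!Q = !1/2 = 0
Q || !Q = 1/2 || 0 = 1/2
(!P -> Q) <-> (Q || !Q) = 1 <-> 1/2 = 1/2
((Q -> P) || (Q -> P)) || ((!P -> Q) <-> (Q || !Q)) = 1/4 || 1/2 = 1/2
No assignment yields a value below 1/2, so this is the minimum.

1/2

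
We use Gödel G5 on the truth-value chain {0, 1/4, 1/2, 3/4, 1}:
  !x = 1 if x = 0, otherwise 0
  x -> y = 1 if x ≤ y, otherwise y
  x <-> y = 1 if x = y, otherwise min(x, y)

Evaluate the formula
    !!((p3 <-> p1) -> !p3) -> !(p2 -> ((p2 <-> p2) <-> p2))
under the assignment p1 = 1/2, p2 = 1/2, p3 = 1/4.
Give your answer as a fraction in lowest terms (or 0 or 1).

p3 <-> p1 = 1/4 <-> 1/2 = 1/4
!p3 = !1/4 = 0
(p3 <-> p1) -> !p3 = 1/4 -> 0 = 0
!((p3 <-> p1) -> !p3) = !0 = 1
!!((p3 <-> p1) -> !p3) = !1 = 0
p2 <-> p2 = 1/2 <-> 1/2 = 1
(p2 <-> p2) <-> p2 = 1 <-> 1/2 = 1/2
p2 -> ((p2 <-> p2) <-> p2) = 1/2 -> 1/2 = 1
!(p2 -> ((p2 <-> p2) <-> p2)) = !1 = 0
!!((p3 <-> p1) -> !p3) -> !(p2 -> ((p2 <-> p2) <-> p2)) = 0 -> 0 = 1

1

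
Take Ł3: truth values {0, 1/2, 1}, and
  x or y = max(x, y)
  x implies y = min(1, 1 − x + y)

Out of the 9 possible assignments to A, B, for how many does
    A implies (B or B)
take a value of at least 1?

A = 0, B = 0 ↦ 1  ≥
A = 0, B = 1/2 ↦ 1  ≥
A = 0, B = 1 ↦ 1  ≥
A = 1/2, B = 0 ↦ 1/2  <
A = 1/2, B = 1/2 ↦ 1  ≥
A = 1/2, B = 1 ↦ 1  ≥
A = 1, B = 0 ↦ 0  <
A = 1, B = 1/2 ↦ 1/2  <
A = 1, B = 1 ↦ 1  ≥
So 6 of the 9 assignments meet the threshold.

6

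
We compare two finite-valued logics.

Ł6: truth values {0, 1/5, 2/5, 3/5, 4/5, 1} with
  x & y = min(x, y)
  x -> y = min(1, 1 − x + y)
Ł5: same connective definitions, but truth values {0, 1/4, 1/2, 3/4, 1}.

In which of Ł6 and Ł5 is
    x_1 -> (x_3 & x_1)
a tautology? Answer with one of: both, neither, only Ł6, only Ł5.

In Ł6: at x_1 = 1/5, x_3 = 0 the value is 4/5 — not a tautology.
In Ł5: at x_1 = 1/4, x_3 = 0 the value is 3/4 — not a tautology.

neither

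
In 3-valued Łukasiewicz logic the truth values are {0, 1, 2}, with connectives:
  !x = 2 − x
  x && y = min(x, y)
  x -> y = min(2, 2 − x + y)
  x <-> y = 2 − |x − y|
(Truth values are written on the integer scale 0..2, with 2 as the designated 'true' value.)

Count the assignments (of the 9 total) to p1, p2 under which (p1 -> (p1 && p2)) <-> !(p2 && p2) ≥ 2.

p1 = 0, p2 = 0 ↦ 2  ≥
p1 = 0, p2 = 1 ↦ 1  <
p1 = 0, p2 = 2 ↦ 0  <
p1 = 1, p2 = 0 ↦ 1  <
p1 = 1, p2 = 1 ↦ 1  <
p1 = 1, p2 = 2 ↦ 0  <
p1 = 2, p2 = 0 ↦ 0  <
p1 = 2, p2 = 1 ↦ 2  ≥
p1 = 2, p2 = 2 ↦ 0  <
So 2 of the 9 assignments meet the threshold.

2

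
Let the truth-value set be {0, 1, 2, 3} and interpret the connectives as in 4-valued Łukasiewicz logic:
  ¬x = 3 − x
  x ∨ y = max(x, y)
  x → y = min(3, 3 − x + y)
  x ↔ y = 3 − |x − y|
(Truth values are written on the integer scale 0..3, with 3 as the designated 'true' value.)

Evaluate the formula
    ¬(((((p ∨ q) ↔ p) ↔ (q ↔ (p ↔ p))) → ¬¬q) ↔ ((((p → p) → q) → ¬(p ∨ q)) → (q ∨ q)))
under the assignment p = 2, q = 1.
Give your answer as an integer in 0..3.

2

p ∨ q = 2 ∨ 1 = 2
(p ∨ q) ↔ p = 2 ↔ 2 = 3
p ↔ p = 2 ↔ 2 = 3
q ↔ (p ↔ p) = 1 ↔ 3 = 1
((p ∨ q) ↔ p) ↔ (q ↔ (p ↔ p)) = 3 ↔ 1 = 1
¬q = ¬1 = 2
¬¬q = ¬2 = 1
(((p ∨ q) ↔ p) ↔ (q ↔ (p ↔ p))) → ¬¬q = 1 → 1 = 3
p → p = 2 → 2 = 3
(p → p) → q = 3 → 1 = 1
p ∨ q = 2 ∨ 1 = 2
¬(p ∨ q) = ¬2 = 1
((p → p) → q) → ¬(p ∨ q) = 1 → 1 = 3
q ∨ q = 1 ∨ 1 = 1
(((p → p) → q) → ¬(p ∨ q)) → (q ∨ q) = 3 → 1 = 1
((((p ∨ q) ↔ p) ↔ (q ↔ (p ↔ p))) → ¬¬q) ↔ ((((p → p) → q) → ¬(p ∨ q)) → (q ∨ q)) = 3 ↔ 1 = 1
¬(((((p ∨ q) ↔ p) ↔ (q ↔ (p ↔ p))) → ¬¬q) ↔ ((((p → p) → q) → ¬(p ∨ q)) → (q ∨ q))) = ¬1 = 2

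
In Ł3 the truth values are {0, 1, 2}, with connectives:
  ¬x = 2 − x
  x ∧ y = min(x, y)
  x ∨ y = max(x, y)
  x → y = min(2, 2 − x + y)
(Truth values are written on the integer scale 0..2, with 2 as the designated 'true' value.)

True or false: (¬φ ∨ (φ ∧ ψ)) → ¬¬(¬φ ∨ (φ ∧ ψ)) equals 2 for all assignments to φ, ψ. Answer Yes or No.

φ = 0, ψ = 0 ↦ 2
φ = 0, ψ = 1 ↦ 2
φ = 0, ψ = 2 ↦ 2
φ = 1, ψ = 0 ↦ 2
φ = 1, ψ = 1 ↦ 2
φ = 1, ψ = 2 ↦ 2
φ = 2, ψ = 0 ↦ 2
φ = 2, ψ = 1 ↦ 2
φ = 2, ψ = 2 ↦ 2
Every assignment gives a value ≥ 2.

Yes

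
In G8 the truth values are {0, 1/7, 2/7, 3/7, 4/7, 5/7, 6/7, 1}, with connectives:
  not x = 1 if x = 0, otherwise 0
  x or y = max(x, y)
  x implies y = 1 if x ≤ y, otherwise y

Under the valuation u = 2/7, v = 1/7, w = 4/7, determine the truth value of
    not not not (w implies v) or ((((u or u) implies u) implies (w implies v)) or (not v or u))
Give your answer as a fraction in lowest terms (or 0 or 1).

2/7

w implies v = 4/7 implies 1/7 = 1/7
not (w implies v) = not 1/7 = 0
not not (w implies v) = not 0 = 1
not not not (w implies v) = not 1 = 0
u or u = 2/7 or 2/7 = 2/7
(u or u) implies u = 2/7 implies 2/7 = 1
w implies v = 4/7 implies 1/7 = 1/7
((u or u) implies u) implies (w implies v) = 1 implies 1/7 = 1/7
not v = not 1/7 = 0
not v or u = 0 or 2/7 = 2/7
(((u or u) implies u) implies (w implies v)) or (not v or u) = 1/7 or 2/7 = 2/7
not not not (w implies v) or ((((u or u) implies u) implies (w implies v)) or (not v or u)) = 0 or 2/7 = 2/7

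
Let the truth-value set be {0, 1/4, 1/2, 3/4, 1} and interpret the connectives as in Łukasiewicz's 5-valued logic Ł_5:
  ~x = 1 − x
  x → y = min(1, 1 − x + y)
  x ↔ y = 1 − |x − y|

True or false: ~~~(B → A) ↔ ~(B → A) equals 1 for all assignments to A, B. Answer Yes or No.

Yes

At A = 1/4, B = 0, for instance:
B → A = 0 → 1/4 = 1
~(B → A) = ~1 = 0
~~(B → A) = ~0 = 1
~~~(B → A) = ~1 = 0
~~~(B → A) ↔ ~(B → A) = 0 ↔ 0 = 1
and checking the remaining 24 assignments likewise gives ≥ 1 in every case.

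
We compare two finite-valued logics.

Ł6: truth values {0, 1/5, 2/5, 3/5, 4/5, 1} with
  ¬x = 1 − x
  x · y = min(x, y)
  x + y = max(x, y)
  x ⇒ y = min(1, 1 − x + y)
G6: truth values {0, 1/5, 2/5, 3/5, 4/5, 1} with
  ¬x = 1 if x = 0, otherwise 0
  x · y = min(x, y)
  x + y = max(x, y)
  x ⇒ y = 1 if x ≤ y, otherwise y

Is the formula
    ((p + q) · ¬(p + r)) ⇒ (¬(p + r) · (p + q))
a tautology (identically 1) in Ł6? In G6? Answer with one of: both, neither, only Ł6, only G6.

In Ł6: every assignment gives 1 — tautology.
In G6: every assignment gives 1 — tautology.

both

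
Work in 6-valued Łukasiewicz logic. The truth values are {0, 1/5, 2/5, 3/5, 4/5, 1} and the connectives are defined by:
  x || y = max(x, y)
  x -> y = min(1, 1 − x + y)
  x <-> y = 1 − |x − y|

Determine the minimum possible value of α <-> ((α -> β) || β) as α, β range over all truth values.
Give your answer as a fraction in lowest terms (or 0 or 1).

Take α = 0, β = 0:
α -> β = 0 -> 0 = 1
(α -> β) || β = 1 || 0 = 1
α <-> ((α -> β) || β) = 0 <-> 1 = 0
No assignment yields a value below 0, so this is the minimum.

0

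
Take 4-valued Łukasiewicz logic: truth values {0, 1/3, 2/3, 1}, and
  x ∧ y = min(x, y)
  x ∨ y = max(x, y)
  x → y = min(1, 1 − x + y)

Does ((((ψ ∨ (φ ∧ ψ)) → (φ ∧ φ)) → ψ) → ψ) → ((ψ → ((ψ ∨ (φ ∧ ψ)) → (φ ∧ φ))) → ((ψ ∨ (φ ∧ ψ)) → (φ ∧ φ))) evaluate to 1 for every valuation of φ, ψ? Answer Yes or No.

φ = 0, ψ = 0 ↦ 1
φ = 0, ψ = 1/3 ↦ 1
φ = 0, ψ = 2/3 ↦ 1
φ = 0, ψ = 1 ↦ 1
φ = 1/3, ψ = 0 ↦ 1
φ = 1/3, ψ = 1/3 ↦ 1
φ = 1/3, ψ = 2/3 ↦ 1
φ = 1/3, ψ = 1 ↦ 1
φ = 2/3, ψ = 0 ↦ 1
φ = 2/3, ψ = 1/3 ↦ 1
φ = 2/3, ψ = 2/3 ↦ 1
φ = 2/3, ψ = 1 ↦ 1
φ = 1, ψ = 0 ↦ 1
φ = 1, ψ = 1/3 ↦ 1
φ = 1, ψ = 2/3 ↦ 1
φ = 1, ψ = 1 ↦ 1
Every assignment gives a value ≥ 1.

Yes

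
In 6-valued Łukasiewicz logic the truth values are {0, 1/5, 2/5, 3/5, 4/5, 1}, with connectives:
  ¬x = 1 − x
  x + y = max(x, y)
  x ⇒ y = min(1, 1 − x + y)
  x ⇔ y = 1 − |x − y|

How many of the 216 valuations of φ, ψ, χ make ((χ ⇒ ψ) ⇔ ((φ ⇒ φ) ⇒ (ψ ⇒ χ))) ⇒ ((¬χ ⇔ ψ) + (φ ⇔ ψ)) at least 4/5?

192

value 1: 152 assignments (counts)
value 4/5: 40 assignments (counts)
value 3/5: 8 assignments
value 2/5: 12 assignments
value 1/5: 2 assignments
value 0: 2 assignments
So 192 of the 216 assignments meet the threshold.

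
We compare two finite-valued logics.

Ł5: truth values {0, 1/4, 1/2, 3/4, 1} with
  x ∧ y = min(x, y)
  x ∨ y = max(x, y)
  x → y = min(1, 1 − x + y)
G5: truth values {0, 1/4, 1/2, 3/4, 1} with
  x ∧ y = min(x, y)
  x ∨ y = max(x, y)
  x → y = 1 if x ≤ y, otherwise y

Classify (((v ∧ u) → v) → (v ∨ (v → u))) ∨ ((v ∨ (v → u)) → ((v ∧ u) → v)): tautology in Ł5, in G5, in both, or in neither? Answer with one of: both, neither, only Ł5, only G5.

In Ł5: every assignment gives 1 — tautology.
In G5: every assignment gives 1 — tautology.

both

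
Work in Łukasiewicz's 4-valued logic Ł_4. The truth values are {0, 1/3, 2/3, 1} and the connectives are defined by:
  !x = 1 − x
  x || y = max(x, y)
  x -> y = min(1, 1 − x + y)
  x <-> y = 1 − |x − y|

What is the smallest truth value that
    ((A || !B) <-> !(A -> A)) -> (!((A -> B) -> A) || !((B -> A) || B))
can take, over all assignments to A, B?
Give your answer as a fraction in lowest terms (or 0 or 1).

2/3

Take A = 2/3, B = 1/3:
!B = !1/3 = 2/3
A || !B = 2/3 || 2/3 = 2/3
A -> A = 2/3 -> 2/3 = 1
!(A -> A) = !1 = 0
(A || !B) <-> !(A -> A) = 2/3 <-> 0 = 1/3
A -> B = 2/3 -> 1/3 = 2/3
(A -> B) -> A = 2/3 -> 2/3 = 1
!((A -> B) -> A) = !1 = 0
B -> A = 1/3 -> 2/3 = 1
(B -> A) || B = 1 || 1/3 = 1
!((B -> A) || B) = !1 = 0
!((A -> B) -> A) || !((B -> A) || B) = 0 || 0 = 0
((A || !B) <-> !(A -> A)) -> (!((A -> B) -> A) || !((B -> A) || B)) = 1/3 -> 0 = 2/3
No assignment yields a value below 2/3, so this is the minimum.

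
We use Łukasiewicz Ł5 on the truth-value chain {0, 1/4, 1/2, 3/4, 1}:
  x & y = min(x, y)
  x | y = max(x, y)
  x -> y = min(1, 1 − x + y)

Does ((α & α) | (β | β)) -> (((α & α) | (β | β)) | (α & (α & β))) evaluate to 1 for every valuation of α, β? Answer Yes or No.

At α = 0, β = 3/4, for instance:
α & α = 0 & 0 = 0
β | β = 3/4 | 3/4 = 3/4
(α & α) | (β | β) = 0 | 3/4 = 3/4
α & β = 0 & 3/4 = 0
α & (α & β) = 0 & 0 = 0
((α & α) | (β | β)) | (α & (α & β)) = 3/4 | 0 = 3/4
((α & α) | (β | β)) -> (((α & α) | (β | β)) | (α & (α & β))) = 3/4 -> 3/4 = 1
and checking the remaining 24 assignments likewise gives ≥ 1 in every case.

Yes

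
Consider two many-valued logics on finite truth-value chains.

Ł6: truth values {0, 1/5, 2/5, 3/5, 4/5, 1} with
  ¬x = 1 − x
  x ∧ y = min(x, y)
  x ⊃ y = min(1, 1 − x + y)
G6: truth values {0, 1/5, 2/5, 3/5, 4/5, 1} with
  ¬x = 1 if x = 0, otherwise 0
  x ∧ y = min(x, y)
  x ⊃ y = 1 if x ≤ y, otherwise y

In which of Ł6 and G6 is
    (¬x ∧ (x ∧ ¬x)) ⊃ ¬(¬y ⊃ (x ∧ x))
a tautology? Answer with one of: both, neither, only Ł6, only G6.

In Ł6: at x = 1/5, y = 4/5 the value is 4/5 — not a tautology.
In G6: every assignment gives 1 — tautology.

only G6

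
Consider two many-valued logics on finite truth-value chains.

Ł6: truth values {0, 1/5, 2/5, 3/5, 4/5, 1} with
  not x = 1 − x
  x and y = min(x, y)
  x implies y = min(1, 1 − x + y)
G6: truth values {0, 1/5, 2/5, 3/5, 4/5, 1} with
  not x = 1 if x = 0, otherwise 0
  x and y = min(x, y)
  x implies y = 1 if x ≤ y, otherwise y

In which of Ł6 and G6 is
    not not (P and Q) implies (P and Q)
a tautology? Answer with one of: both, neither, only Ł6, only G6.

only Ł6

In Ł6: every assignment gives 1 — tautology.
In G6: at P = 1/5, Q = 1/5 the value is 1/5 — not a tautology.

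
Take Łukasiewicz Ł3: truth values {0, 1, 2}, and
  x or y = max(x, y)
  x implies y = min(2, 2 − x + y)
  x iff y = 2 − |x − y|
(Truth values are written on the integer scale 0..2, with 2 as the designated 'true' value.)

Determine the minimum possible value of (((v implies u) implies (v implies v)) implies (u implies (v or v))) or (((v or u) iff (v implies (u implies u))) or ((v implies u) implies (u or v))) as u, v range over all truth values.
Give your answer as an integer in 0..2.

1

Take u = 1, v = 0:
v implies u = 0 implies 1 = 2
v implies v = 0 implies 0 = 2
(v implies u) implies (v implies v) = 2 implies 2 = 2
v or v = 0 or 0 = 0
u implies (v or v) = 1 implies 0 = 1
((v implies u) implies (v implies v)) implies (u implies (v or v)) = 2 implies 1 = 1
v or u = 0 or 1 = 1
u implies u = 1 implies 1 = 2
v implies (u implies u) = 0 implies 2 = 2
(v or u) iff (v implies (u implies u)) = 1 iff 2 = 1
v implies u = 0 implies 1 = 2
u or v = 1 or 0 = 1
(v implies u) implies (u or v) = 2 implies 1 = 1
((v or u) iff (v implies (u implies u))) or ((v implies u) implies (u or v)) = 1 or 1 = 1
(((v implies u) implies (v implies v)) implies (u implies (v or v))) or (((v or u) iff (v implies (u implies u))) or ((v implies u) implies (u or v))) = 1 or 1 = 1
No assignment yields a value below 1, so this is the minimum.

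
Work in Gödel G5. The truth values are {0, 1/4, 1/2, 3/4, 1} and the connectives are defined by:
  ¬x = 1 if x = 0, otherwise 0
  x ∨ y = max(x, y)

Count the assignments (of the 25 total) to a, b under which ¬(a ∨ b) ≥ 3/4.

1

value 1: 1 assignment (counts)
value 0: 24 assignments
So 1 of the 25 assignments meets the threshold.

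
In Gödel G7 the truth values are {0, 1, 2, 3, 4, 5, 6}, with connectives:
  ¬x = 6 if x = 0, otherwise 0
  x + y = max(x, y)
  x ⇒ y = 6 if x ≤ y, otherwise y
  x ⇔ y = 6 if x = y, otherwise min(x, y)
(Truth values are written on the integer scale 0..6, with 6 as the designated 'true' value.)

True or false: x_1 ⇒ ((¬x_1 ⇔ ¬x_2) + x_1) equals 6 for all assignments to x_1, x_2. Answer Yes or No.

Yes

At x_1 = 1, x_2 = 2, for instance:
¬x_1 = ¬1 = 0
¬x_2 = ¬2 = 0
¬x_1 ⇔ ¬x_2 = 0 ⇔ 0 = 6
(¬x_1 ⇔ ¬x_2) + x_1 = 6 + 1 = 6
x_1 ⇒ ((¬x_1 ⇔ ¬x_2) + x_1) = 1 ⇒ 6 = 6
and checking the remaining 48 assignments likewise gives ≥ 6 in every case.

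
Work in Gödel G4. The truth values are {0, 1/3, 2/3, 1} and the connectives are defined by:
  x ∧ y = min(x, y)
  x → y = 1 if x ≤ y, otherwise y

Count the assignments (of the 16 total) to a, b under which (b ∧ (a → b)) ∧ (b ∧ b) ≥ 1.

a = 0, b = 0 ↦ 0  <
a = 0, b = 1/3 ↦ 1/3  <
a = 0, b = 2/3 ↦ 2/3  <
a = 0, b = 1 ↦ 1  ≥
a = 1/3, b = 0 ↦ 0  <
a = 1/3, b = 1/3 ↦ 1/3  <
a = 1/3, b = 2/3 ↦ 2/3  <
a = 1/3, b = 1 ↦ 1  ≥
a = 2/3, b = 0 ↦ 0  <
a = 2/3, b = 1/3 ↦ 1/3  <
a = 2/3, b = 2/3 ↦ 2/3  <
a = 2/3, b = 1 ↦ 1  ≥
a = 1, b = 0 ↦ 0  <
a = 1, b = 1/3 ↦ 1/3  <
a = 1, b = 2/3 ↦ 2/3  <
a = 1, b = 1 ↦ 1  ≥
So 4 of the 16 assignments meet the threshold.

4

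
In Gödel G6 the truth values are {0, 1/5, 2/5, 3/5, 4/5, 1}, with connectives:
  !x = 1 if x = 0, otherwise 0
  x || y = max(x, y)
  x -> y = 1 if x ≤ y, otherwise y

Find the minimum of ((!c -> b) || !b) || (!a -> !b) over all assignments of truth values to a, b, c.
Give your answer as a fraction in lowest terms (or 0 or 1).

Take a = 0, b = 1/5, c = 0:
!c = !0 = 1
!c -> b = 1 -> 1/5 = 1/5
!b = !1/5 = 0
(!c -> b) || !b = 1/5 || 0 = 1/5
!a = !0 = 1
!b = !1/5 = 0
!a -> !b = 1 -> 0 = 0
((!c -> b) || !b) || (!a -> !b) = 1/5 || 0 = 1/5
No assignment yields a value below 1/5, so this is the minimum.

1/5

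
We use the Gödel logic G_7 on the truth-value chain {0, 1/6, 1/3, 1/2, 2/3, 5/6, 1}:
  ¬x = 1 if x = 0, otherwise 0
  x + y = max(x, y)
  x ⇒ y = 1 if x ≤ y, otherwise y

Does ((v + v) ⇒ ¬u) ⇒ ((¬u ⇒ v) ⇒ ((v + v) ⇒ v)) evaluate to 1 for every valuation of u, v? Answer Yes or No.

At u = 1/2, v = 5/6, for instance:
v + v = 5/6 + 5/6 = 5/6
¬u = ¬1/2 = 0
(v + v) ⇒ ¬u = 5/6 ⇒ 0 = 0
¬u ⇒ v = 0 ⇒ 5/6 = 1
(v + v) ⇒ v = 5/6 ⇒ 5/6 = 1
(¬u ⇒ v) ⇒ ((v + v) ⇒ v) = 1 ⇒ 1 = 1
((v + v) ⇒ ¬u) ⇒ ((¬u ⇒ v) ⇒ ((v + v) ⇒ v)) = 0 ⇒ 1 = 1
and checking the remaining 48 assignments likewise gives ≥ 1 in every case.

Yes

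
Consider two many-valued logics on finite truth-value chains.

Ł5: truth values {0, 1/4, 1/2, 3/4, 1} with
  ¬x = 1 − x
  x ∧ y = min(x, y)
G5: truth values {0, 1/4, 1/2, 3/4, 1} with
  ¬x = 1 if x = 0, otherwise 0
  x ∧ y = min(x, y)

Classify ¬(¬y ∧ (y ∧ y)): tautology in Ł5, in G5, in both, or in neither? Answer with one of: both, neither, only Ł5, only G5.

only G5

In Ł5: at y = 1/4 the value is 3/4 — not a tautology.
In G5: every assignment gives 1 — tautology.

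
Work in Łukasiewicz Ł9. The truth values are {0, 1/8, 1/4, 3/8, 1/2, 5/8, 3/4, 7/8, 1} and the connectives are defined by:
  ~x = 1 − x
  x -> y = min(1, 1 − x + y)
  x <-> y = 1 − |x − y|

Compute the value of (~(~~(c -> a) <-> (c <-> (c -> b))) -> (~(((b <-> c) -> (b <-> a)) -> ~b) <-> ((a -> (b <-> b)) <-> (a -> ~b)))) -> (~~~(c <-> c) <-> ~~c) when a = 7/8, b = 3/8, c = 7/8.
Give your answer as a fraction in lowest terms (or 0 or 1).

c -> a = 7/8 -> 7/8 = 1
~(c -> a) = ~1 = 0
~~(c -> a) = ~0 = 1
c -> b = 7/8 -> 3/8 = 1/2
c <-> (c -> b) = 7/8 <-> 1/2 = 5/8
~~(c -> a) <-> (c <-> (c -> b)) = 1 <-> 5/8 = 5/8
~(~~(c -> a) <-> (c <-> (c -> b))) = ~5/8 = 3/8
b <-> c = 3/8 <-> 7/8 = 1/2
b <-> a = 3/8 <-> 7/8 = 1/2
(b <-> c) -> (b <-> a) = 1/2 -> 1/2 = 1
~b = ~3/8 = 5/8
((b <-> c) -> (b <-> a)) -> ~b = 1 -> 5/8 = 5/8
~(((b <-> c) -> (b <-> a)) -> ~b) = ~5/8 = 3/8
b <-> b = 3/8 <-> 3/8 = 1
a -> (b <-> b) = 7/8 -> 1 = 1
~b = ~3/8 = 5/8
a -> ~b = 7/8 -> 5/8 = 3/4
(a -> (b <-> b)) <-> (a -> ~b) = 1 <-> 3/4 = 3/4
~(((b <-> c) -> (b <-> a)) -> ~b) <-> ((a -> (b <-> b)) <-> (a -> ~b)) = 3/8 <-> 3/4 = 5/8
~(~~(c -> a) <-> (c <-> (c -> b))) -> (~(((b <-> c) -> (b <-> a)) -> ~b) <-> ((a -> (b <-> b)) <-> (a -> ~b))) = 3/8 -> 5/8 = 1
c <-> c = 7/8 <-> 7/8 = 1
~(c <-> c) = ~1 = 0
~~(c <-> c) = ~0 = 1
~~~(c <-> c) = ~1 = 0
~c = ~7/8 = 1/8
~~c = ~1/8 = 7/8
~~~(c <-> c) <-> ~~c = 0 <-> 7/8 = 1/8
(~(~~(c -> a) <-> (c <-> (c -> b))) -> (~(((b <-> c) -> (b <-> a)) -> ~b) <-> ((a -> (b <-> b)) <-> (a -> ~b)))) -> (~~~(c <-> c) <-> ~~c) = 1 -> 1/8 = 1/8

1/8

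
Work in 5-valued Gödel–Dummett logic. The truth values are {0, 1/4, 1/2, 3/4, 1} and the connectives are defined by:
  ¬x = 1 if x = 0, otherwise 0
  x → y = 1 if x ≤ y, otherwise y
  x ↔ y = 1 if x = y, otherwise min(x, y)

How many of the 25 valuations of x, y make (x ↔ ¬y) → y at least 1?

18

value 1: 18 assignments (counts)
value 3/4: 1 assignment
value 1/2: 1 assignment
value 1/4: 1 assignment
value 0: 4 assignments
So 18 of the 25 assignments meet the threshold.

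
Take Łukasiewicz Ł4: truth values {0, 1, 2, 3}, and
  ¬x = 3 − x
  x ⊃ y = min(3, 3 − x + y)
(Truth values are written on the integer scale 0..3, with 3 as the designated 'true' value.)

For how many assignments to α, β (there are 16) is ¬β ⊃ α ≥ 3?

10

α = 0, β = 0 ↦ 0  <
α = 0, β = 1 ↦ 1  <
α = 0, β = 2 ↦ 2  <
α = 0, β = 3 ↦ 3  ≥
α = 1, β = 0 ↦ 1  <
α = 1, β = 1 ↦ 2  <
α = 1, β = 2 ↦ 3  ≥
α = 1, β = 3 ↦ 3  ≥
α = 2, β = 0 ↦ 2  <
α = 2, β = 1 ↦ 3  ≥
α = 2, β = 2 ↦ 3  ≥
α = 2, β = 3 ↦ 3  ≥
α = 3, β = 0 ↦ 3  ≥
α = 3, β = 1 ↦ 3  ≥
α = 3, β = 2 ↦ 3  ≥
α = 3, β = 3 ↦ 3  ≥
So 10 of the 16 assignments meet the threshold.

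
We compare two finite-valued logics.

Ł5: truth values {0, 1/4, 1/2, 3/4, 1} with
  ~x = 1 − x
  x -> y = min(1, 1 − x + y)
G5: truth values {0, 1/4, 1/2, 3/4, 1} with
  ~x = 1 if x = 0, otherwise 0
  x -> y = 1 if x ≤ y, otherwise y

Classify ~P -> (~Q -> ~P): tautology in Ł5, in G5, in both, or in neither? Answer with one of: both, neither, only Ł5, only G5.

both

In Ł5: every assignment gives 1 — tautology.
In G5: every assignment gives 1 — tautology.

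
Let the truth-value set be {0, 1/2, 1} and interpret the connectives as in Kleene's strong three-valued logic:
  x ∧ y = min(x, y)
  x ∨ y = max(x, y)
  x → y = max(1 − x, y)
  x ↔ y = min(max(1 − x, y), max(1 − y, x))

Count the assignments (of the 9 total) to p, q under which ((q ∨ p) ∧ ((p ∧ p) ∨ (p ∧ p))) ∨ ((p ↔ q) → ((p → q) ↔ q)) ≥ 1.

5

p = 0, q = 0 ↦ 0  <
p = 0, q = 1/2 ↦ 1/2  <
p = 0, q = 1 ↦ 1  ≥
p = 1/2, q = 0 ↦ 1/2  <
p = 1/2, q = 1/2 ↦ 1/2  <
p = 1/2, q = 1 ↦ 1  ≥
p = 1, q = 0 ↦ 1  ≥
p = 1, q = 1/2 ↦ 1  ≥
p = 1, q = 1 ↦ 1  ≥
So 5 of the 9 assignments meet the threshold.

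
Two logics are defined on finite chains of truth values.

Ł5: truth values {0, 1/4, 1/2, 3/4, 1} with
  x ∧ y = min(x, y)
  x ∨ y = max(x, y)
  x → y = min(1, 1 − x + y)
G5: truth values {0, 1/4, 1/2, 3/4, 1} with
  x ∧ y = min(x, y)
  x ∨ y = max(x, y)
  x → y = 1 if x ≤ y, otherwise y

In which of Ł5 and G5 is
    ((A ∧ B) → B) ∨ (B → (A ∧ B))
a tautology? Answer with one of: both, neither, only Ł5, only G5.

both

In Ł5: every assignment gives 1 — tautology.
In G5: every assignment gives 1 — tautology.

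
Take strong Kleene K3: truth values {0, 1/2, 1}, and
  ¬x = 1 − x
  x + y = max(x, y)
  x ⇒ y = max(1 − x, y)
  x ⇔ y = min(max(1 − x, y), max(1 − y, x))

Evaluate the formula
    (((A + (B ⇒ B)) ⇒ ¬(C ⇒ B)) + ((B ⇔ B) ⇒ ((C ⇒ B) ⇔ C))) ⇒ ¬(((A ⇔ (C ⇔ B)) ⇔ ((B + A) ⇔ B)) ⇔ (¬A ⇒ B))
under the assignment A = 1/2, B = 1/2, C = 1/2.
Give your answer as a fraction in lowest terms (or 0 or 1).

1/2

B ⇒ B = 1/2 ⇒ 1/2 = 1/2
A + (B ⇒ B) = 1/2 + 1/2 = 1/2
C ⇒ B = 1/2 ⇒ 1/2 = 1/2
¬(C ⇒ B) = ¬1/2 = 1/2
(A + (B ⇒ B)) ⇒ ¬(C ⇒ B) = 1/2 ⇒ 1/2 = 1/2
B ⇔ B = 1/2 ⇔ 1/2 = 1/2
C ⇒ B = 1/2 ⇒ 1/2 = 1/2
(C ⇒ B) ⇔ C = 1/2 ⇔ 1/2 = 1/2
(B ⇔ B) ⇒ ((C ⇒ B) ⇔ C) = 1/2 ⇒ 1/2 = 1/2
((A + (B ⇒ B)) ⇒ ¬(C ⇒ B)) + ((B ⇔ B) ⇒ ((C ⇒ B) ⇔ C)) = 1/2 + 1/2 = 1/2
C ⇔ B = 1/2 ⇔ 1/2 = 1/2
A ⇔ (C ⇔ B) = 1/2 ⇔ 1/2 = 1/2
B + A = 1/2 + 1/2 = 1/2
(B + A) ⇔ B = 1/2 ⇔ 1/2 = 1/2
(A ⇔ (C ⇔ B)) ⇔ ((B + A) ⇔ B) = 1/2 ⇔ 1/2 = 1/2
¬A = ¬1/2 = 1/2
¬A ⇒ B = 1/2 ⇒ 1/2 = 1/2
((A ⇔ (C ⇔ B)) ⇔ ((B + A) ⇔ B)) ⇔ (¬A ⇒ B) = 1/2 ⇔ 1/2 = 1/2
¬(((A ⇔ (C ⇔ B)) ⇔ ((B + A) ⇔ B)) ⇔ (¬A ⇒ B)) = ¬1/2 = 1/2
(((A + (B ⇒ B)) ⇒ ¬(C ⇒ B)) + ((B ⇔ B) ⇒ ((C ⇒ B) ⇔ C))) ⇒ ¬(((A ⇔ (C ⇔ B)) ⇔ ((B + A) ⇔ B)) ⇔ (¬A ⇒ B)) = 1/2 ⇒ 1/2 = 1/2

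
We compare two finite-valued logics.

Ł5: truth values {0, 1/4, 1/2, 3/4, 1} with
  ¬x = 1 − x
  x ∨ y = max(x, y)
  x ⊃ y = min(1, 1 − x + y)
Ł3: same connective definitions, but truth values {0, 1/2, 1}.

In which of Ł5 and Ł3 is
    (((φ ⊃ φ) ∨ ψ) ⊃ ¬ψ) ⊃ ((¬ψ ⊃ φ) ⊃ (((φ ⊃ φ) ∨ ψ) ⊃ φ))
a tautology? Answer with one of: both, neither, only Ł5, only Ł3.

both

In Ł5: every assignment gives 1 — tautology.
In Ł3: every assignment gives 1 — tautology.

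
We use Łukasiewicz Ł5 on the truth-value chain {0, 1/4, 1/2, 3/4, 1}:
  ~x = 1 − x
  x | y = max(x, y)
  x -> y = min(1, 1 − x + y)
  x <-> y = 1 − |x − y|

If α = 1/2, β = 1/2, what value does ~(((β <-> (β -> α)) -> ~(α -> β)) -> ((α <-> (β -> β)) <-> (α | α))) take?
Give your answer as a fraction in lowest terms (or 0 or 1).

0

β -> α = 1/2 -> 1/2 = 1
β <-> (β -> α) = 1/2 <-> 1 = 1/2
α -> β = 1/2 -> 1/2 = 1
~(α -> β) = ~1 = 0
(β <-> (β -> α)) -> ~(α -> β) = 1/2 -> 0 = 1/2
β -> β = 1/2 -> 1/2 = 1
α <-> (β -> β) = 1/2 <-> 1 = 1/2
α | α = 1/2 | 1/2 = 1/2
(α <-> (β -> β)) <-> (α | α) = 1/2 <-> 1/2 = 1
((β <-> (β -> α)) -> ~(α -> β)) -> ((α <-> (β -> β)) <-> (α | α)) = 1/2 -> 1 = 1
~(((β <-> (β -> α)) -> ~(α -> β)) -> ((α <-> (β -> β)) <-> (α | α))) = ~1 = 0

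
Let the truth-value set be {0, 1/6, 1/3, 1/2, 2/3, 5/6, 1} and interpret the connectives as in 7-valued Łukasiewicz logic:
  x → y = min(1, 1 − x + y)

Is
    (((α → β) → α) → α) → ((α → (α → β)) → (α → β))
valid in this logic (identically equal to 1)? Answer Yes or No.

Yes

At α = 1/3, β = 1/3, for instance:
α → β = 1/3 → 1/3 = 1
(α → β) → α = 1 → 1/3 = 1/3
((α → β) → α) → α = 1/3 → 1/3 = 1
α → (α → β) = 1/3 → 1 = 1
(α → (α → β)) → (α → β) = 1 → 1 = 1
(((α → β) → α) → α) → ((α → (α → β)) → (α → β)) = 1 → 1 = 1
and checking the remaining 48 assignments likewise gives ≥ 1 in every case.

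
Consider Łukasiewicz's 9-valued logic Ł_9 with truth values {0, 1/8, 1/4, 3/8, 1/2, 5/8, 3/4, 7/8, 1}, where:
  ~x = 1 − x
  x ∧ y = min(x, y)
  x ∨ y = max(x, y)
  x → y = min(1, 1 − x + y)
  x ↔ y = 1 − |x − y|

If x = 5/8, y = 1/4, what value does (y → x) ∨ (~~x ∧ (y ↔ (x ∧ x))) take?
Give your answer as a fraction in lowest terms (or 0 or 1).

y → x = 1/4 → 5/8 = 1
~x = ~5/8 = 3/8
~~x = ~3/8 = 5/8
x ∧ x = 5/8 ∧ 5/8 = 5/8
y ↔ (x ∧ x) = 1/4 ↔ 5/8 = 5/8
~~x ∧ (y ↔ (x ∧ x)) = 5/8 ∧ 5/8 = 5/8
(y → x) ∨ (~~x ∧ (y ↔ (x ∧ x))) = 1 ∨ 5/8 = 1

1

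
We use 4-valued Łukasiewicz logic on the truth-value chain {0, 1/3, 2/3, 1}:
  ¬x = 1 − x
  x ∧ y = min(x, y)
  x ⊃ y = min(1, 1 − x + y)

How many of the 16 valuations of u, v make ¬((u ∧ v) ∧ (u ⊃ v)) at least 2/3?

u = 0, v = 0 ↦ 1  ≥
u = 0, v = 1/3 ↦ 1  ≥
u = 0, v = 2/3 ↦ 1  ≥
u = 0, v = 1 ↦ 1  ≥
u = 1/3, v = 0 ↦ 1  ≥
u = 1/3, v = 1/3 ↦ 2/3  ≥
u = 1/3, v = 2/3 ↦ 2/3  ≥
u = 1/3, v = 1 ↦ 2/3  ≥
u = 2/3, v = 0 ↦ 1  ≥
u = 2/3, v = 1/3 ↦ 2/3  ≥
u = 2/3, v = 2/3 ↦ 1/3  <
u = 2/3, v = 1 ↦ 1/3  <
u = 1, v = 0 ↦ 1  ≥
u = 1, v = 1/3 ↦ 2/3  ≥
u = 1, v = 2/3 ↦ 1/3  <
u = 1, v = 1 ↦ 0  <
So 12 of the 16 assignments meet the threshold.

12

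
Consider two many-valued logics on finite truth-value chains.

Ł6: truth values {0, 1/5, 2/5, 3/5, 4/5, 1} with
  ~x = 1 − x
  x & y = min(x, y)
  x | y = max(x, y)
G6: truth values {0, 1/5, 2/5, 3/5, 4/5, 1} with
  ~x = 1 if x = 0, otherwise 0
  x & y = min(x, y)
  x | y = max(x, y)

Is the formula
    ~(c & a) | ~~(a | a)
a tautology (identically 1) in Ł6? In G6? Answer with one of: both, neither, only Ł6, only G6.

only G6

In Ł6: at a = 1/5, c = 1/5 the value is 4/5 — not a tautology.
In G6: every assignment gives 1 — tautology.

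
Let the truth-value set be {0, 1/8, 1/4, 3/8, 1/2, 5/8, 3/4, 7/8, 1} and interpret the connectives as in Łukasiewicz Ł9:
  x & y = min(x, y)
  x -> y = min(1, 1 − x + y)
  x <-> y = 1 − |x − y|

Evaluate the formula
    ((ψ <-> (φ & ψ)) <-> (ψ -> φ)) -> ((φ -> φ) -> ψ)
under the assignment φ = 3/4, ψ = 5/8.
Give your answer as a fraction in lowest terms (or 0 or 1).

φ & ψ = 3/4 & 5/8 = 5/8
ψ <-> (φ & ψ) = 5/8 <-> 5/8 = 1
ψ -> φ = 5/8 -> 3/4 = 1
(ψ <-> (φ & ψ)) <-> (ψ -> φ) = 1 <-> 1 = 1
φ -> φ = 3/4 -> 3/4 = 1
(φ -> φ) -> ψ = 1 -> 5/8 = 5/8
((ψ <-> (φ & ψ)) <-> (ψ -> φ)) -> ((φ -> φ) -> ψ) = 1 -> 5/8 = 5/8

5/8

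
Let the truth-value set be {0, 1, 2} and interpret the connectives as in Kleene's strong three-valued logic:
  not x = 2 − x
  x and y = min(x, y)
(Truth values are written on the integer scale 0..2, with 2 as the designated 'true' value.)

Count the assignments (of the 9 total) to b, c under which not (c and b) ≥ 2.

5

b = 0, c = 0 ↦ 2  ≥
b = 0, c = 1 ↦ 2  ≥
b = 0, c = 2 ↦ 2  ≥
b = 1, c = 0 ↦ 2  ≥
b = 1, c = 1 ↦ 1  <
b = 1, c = 2 ↦ 1  <
b = 2, c = 0 ↦ 2  ≥
b = 2, c = 1 ↦ 1  <
b = 2, c = 2 ↦ 0  <
So 5 of the 9 assignments meet the threshold.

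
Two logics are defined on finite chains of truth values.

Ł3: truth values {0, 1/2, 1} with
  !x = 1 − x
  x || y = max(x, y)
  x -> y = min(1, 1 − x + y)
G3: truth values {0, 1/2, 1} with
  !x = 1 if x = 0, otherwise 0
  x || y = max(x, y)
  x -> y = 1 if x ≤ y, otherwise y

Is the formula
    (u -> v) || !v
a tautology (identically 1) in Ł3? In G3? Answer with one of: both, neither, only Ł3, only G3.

neither

In Ł3: at u = 1, v = 1/2 the value is 1/2 — not a tautology.
In G3: at u = 1, v = 1/2 the value is 1/2 — not a tautology.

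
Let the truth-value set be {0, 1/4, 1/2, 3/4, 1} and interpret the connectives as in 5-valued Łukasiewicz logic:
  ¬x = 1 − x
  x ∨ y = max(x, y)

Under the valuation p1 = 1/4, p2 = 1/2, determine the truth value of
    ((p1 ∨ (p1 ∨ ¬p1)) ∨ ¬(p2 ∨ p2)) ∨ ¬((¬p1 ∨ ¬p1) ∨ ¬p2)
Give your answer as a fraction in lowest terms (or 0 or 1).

¬p1 = ¬1/4 = 3/4
p1 ∨ ¬p1 = 1/4 ∨ 3/4 = 3/4
p1 ∨ (p1 ∨ ¬p1) = 1/4 ∨ 3/4 = 3/4
p2 ∨ p2 = 1/2 ∨ 1/2 = 1/2
¬(p2 ∨ p2) = ¬1/2 = 1/2
(p1 ∨ (p1 ∨ ¬p1)) ∨ ¬(p2 ∨ p2) = 3/4 ∨ 1/2 = 3/4
¬p1 = ¬1/4 = 3/4
¬p1 = ¬1/4 = 3/4
¬p1 ∨ ¬p1 = 3/4 ∨ 3/4 = 3/4
¬p2 = ¬1/2 = 1/2
(¬p1 ∨ ¬p1) ∨ ¬p2 = 3/4 ∨ 1/2 = 3/4
¬((¬p1 ∨ ¬p1) ∨ ¬p2) = ¬3/4 = 1/4
((p1 ∨ (p1 ∨ ¬p1)) ∨ ¬(p2 ∨ p2)) ∨ ¬((¬p1 ∨ ¬p1) ∨ ¬p2) = 3/4 ∨ 1/4 = 3/4

3/4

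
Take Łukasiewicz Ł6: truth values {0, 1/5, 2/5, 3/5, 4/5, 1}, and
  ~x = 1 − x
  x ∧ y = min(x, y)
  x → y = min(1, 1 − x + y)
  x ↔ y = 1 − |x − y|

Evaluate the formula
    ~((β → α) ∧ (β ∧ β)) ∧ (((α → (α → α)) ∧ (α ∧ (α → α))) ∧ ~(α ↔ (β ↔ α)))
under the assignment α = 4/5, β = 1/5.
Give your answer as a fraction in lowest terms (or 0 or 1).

β → α = 1/5 → 4/5 = 1
β ∧ β = 1/5 ∧ 1/5 = 1/5
(β → α) ∧ (β ∧ β) = 1 ∧ 1/5 = 1/5
~((β → α) ∧ (β ∧ β)) = ~1/5 = 4/5
α → α = 4/5 → 4/5 = 1
α → (α → α) = 4/5 → 1 = 1
α → α = 4/5 → 4/5 = 1
α ∧ (α → α) = 4/5 ∧ 1 = 4/5
(α → (α → α)) ∧ (α ∧ (α → α)) = 1 ∧ 4/5 = 4/5
β ↔ α = 1/5 ↔ 4/5 = 2/5
α ↔ (β ↔ α) = 4/5 ↔ 2/5 = 3/5
~(α ↔ (β ↔ α)) = ~3/5 = 2/5
((α → (α → α)) ∧ (α ∧ (α → α))) ∧ ~(α ↔ (β ↔ α)) = 4/5 ∧ 2/5 = 2/5
~((β → α) ∧ (β ∧ β)) ∧ (((α → (α → α)) ∧ (α ∧ (α → α))) ∧ ~(α ↔ (β ↔ α))) = 4/5 ∧ 2/5 = 2/5

2/5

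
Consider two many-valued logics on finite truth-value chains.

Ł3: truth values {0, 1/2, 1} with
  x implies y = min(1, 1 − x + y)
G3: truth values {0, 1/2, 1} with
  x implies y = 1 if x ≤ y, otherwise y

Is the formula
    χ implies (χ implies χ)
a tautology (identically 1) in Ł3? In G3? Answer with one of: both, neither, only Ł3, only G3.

both

In Ł3: every assignment gives 1 — tautology.
In G3: every assignment gives 1 — tautology.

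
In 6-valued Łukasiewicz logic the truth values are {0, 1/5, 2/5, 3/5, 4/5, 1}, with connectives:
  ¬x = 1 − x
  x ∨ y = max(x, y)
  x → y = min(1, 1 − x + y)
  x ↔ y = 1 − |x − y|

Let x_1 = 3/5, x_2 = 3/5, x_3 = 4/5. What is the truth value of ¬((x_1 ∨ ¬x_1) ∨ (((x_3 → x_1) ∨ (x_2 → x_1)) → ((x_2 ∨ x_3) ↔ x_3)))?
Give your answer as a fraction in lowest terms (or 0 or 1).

0

¬x_1 = ¬3/5 = 2/5
x_1 ∨ ¬x_1 = 3/5 ∨ 2/5 = 3/5
x_3 → x_1 = 4/5 → 3/5 = 4/5
x_2 → x_1 = 3/5 → 3/5 = 1
(x_3 → x_1) ∨ (x_2 → x_1) = 4/5 ∨ 1 = 1
x_2 ∨ x_3 = 3/5 ∨ 4/5 = 4/5
(x_2 ∨ x_3) ↔ x_3 = 4/5 ↔ 4/5 = 1
((x_3 → x_1) ∨ (x_2 → x_1)) → ((x_2 ∨ x_3) ↔ x_3) = 1 → 1 = 1
(x_1 ∨ ¬x_1) ∨ (((x_3 → x_1) ∨ (x_2 → x_1)) → ((x_2 ∨ x_3) ↔ x_3)) = 3/5 ∨ 1 = 1
¬((x_1 ∨ ¬x_1) ∨ (((x_3 → x_1) ∨ (x_2 → x_1)) → ((x_2 ∨ x_3) ↔ x_3))) = ¬1 = 0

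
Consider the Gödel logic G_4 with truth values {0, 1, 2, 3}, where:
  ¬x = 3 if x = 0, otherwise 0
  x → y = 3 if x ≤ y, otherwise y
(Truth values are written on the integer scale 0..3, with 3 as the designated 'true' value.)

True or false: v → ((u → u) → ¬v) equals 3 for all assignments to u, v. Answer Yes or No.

No

Counterexample: take u = 0, v = 1.
u → u = 0 → 0 = 3
¬v = ¬1 = 0
(u → u) → ¬v = 3 → 0 = 0
v → ((u → u) → ¬v) = 1 → 0 = 0
This gives 0 ≠ 3.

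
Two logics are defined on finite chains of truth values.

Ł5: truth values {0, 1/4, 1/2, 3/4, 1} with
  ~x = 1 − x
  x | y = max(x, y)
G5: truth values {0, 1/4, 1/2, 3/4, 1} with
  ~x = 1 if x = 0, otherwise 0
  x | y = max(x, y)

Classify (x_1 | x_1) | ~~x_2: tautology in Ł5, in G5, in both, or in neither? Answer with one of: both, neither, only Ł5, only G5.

neither

In Ł5: at x_1 = 0, x_2 = 0 the value is 0 — not a tautology.
In G5: at x_1 = 0, x_2 = 0 the value is 0 — not a tautology.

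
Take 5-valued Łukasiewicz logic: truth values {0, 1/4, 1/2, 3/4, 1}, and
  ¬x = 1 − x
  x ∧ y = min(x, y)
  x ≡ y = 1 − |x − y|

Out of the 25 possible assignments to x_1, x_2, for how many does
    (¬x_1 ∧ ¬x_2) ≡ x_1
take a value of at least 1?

5

value 1: 5 assignments (counts)
value 3/4: 4 assignments
value 1/2: 8 assignments
value 1/4: 2 assignments
value 0: 6 assignments
So 5 of the 25 assignments meet the threshold.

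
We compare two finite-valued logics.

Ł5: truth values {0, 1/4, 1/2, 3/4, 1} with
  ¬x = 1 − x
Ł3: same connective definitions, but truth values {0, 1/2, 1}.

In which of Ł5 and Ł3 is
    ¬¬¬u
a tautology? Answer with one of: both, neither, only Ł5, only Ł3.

In Ł5: at u = 1/4 the value is 3/4 — not a tautology.
In Ł3: at u = 1/2 the value is 1/2 — not a tautology.

neither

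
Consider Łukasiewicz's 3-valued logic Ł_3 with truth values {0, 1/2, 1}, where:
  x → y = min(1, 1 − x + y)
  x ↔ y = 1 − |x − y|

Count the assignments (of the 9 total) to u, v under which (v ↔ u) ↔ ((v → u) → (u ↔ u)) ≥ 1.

3

u = 0, v = 0 ↦ 1  ≥
u = 0, v = 1/2 ↦ 1/2  <
u = 0, v = 1 ↦ 0  <
u = 1/2, v = 0 ↦ 1/2  <
u = 1/2, v = 1/2 ↦ 1  ≥
u = 1/2, v = 1 ↦ 1/2  <
u = 1, v = 0 ↦ 0  <
u = 1, v = 1/2 ↦ 1/2  <
u = 1, v = 1 ↦ 1  ≥
So 3 of the 9 assignments meet the threshold.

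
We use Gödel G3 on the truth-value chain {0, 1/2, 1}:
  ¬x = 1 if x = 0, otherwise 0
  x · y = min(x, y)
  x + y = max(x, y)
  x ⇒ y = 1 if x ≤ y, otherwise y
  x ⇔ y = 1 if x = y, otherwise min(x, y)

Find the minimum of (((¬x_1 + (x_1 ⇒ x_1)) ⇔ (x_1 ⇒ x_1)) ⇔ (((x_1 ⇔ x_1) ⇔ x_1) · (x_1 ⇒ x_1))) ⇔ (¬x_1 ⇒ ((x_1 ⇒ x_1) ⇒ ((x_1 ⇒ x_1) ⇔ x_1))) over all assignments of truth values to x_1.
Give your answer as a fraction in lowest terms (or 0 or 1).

1/2

Take x_1 = 1/2:
¬x_1 = ¬1/2 = 0
x_1 ⇒ x_1 = 1/2 ⇒ 1/2 = 1
¬x_1 + (x_1 ⇒ x_1) = 0 + 1 = 1
x_1 ⇒ x_1 = 1/2 ⇒ 1/2 = 1
(¬x_1 + (x_1 ⇒ x_1)) ⇔ (x_1 ⇒ x_1) = 1 ⇔ 1 = 1
x_1 ⇔ x_1 = 1/2 ⇔ 1/2 = 1
(x_1 ⇔ x_1) ⇔ x_1 = 1 ⇔ 1/2 = 1/2
x_1 ⇒ x_1 = 1/2 ⇒ 1/2 = 1
((x_1 ⇔ x_1) ⇔ x_1) · (x_1 ⇒ x_1) = 1/2 · 1 = 1/2
((¬x_1 + (x_1 ⇒ x_1)) ⇔ (x_1 ⇒ x_1)) ⇔ (((x_1 ⇔ x_1) ⇔ x_1) · (x_1 ⇒ x_1)) = 1 ⇔ 1/2 = 1/2
¬x_1 = ¬1/2 = 0
x_1 ⇒ x_1 = 1/2 ⇒ 1/2 = 1
x_1 ⇒ x_1 = 1/2 ⇒ 1/2 = 1
(x_1 ⇒ x_1) ⇔ x_1 = 1 ⇔ 1/2 = 1/2
(x_1 ⇒ x_1) ⇒ ((x_1 ⇒ x_1) ⇔ x_1) = 1 ⇒ 1/2 = 1/2
¬x_1 ⇒ ((x_1 ⇒ x_1) ⇒ ((x_1 ⇒ x_1) ⇔ x_1)) = 0 ⇒ 1/2 = 1
(((¬x_1 + (x_1 ⇒ x_1)) ⇔ (x_1 ⇒ x_1)) ⇔ (((x_1 ⇔ x_1) ⇔ x_1) · (x_1 ⇒ x_1))) ⇔ (¬x_1 ⇒ ((x_1 ⇒ x_1) ⇒ ((x_1 ⇒ x_1) ⇔ x_1))) = 1/2 ⇔ 1 = 1/2
No assignment yields a value below 1/2, so this is the minimum.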